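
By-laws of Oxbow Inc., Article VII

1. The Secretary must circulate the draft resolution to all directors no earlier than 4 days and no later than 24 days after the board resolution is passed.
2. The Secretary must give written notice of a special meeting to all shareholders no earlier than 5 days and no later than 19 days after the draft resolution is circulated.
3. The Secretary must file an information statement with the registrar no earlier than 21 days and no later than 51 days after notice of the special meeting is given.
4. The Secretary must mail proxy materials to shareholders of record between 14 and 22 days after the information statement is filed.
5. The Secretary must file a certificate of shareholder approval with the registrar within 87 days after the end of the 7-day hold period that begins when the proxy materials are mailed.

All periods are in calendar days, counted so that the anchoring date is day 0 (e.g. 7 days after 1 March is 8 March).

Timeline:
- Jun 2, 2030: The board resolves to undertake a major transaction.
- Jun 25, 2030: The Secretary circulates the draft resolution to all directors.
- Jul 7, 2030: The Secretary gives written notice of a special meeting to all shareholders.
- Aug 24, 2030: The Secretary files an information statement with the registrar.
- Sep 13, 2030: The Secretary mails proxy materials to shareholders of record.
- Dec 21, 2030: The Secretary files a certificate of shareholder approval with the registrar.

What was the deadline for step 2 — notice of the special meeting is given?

Step 2 runs from Jun 25, 2030, when the draft resolution is circulated. The window is 5–19 days after Jun 25, 2030; it closes on Jul 14, 2030.

Jul 14, 2030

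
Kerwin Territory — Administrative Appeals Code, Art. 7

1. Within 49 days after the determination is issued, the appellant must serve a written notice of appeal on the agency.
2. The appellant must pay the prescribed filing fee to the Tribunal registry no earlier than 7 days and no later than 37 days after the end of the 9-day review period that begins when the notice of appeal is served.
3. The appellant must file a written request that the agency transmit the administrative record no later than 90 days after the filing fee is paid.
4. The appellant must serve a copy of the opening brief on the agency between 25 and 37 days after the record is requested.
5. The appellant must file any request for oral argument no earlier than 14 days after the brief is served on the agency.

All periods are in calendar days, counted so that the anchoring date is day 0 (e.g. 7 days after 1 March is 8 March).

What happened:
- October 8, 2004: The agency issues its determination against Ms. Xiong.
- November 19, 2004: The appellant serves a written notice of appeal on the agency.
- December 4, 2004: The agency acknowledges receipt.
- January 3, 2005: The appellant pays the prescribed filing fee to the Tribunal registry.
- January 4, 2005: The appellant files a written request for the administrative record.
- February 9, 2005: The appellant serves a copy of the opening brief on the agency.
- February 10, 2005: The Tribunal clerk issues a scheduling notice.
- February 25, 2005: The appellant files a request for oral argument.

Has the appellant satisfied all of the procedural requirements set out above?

Yes

Step 1: 49 days after October 8, 2004 (when the determination is issued) is November 26, 2004; November 19, 2004 is within that limit.
Step 2: the window is 7–37 days after November 28, 2004 (end of the 9-day review period, which began when the notice of appeal is served on November 19, 2004), so December 5, 2004 through January 4, 2005; January 3, 2005 falls inside that range.
Step 3: 90 days after January 3, 2005 (when the filing fee is paid) is April 3, 2005; January 4, 2005 is within that limit.
Step 4: the window is 25–37 days after January 4, 2005 (when the record is requested), so January 29, 2005 through February 10, 2005; February 9, 2005 falls inside that range.
Step 5: the earliest permitted date is 14 days after February 9, 2005 (when the brief is served on the agency), i.e. February 23, 2005; done February 25, 2005 — permitted.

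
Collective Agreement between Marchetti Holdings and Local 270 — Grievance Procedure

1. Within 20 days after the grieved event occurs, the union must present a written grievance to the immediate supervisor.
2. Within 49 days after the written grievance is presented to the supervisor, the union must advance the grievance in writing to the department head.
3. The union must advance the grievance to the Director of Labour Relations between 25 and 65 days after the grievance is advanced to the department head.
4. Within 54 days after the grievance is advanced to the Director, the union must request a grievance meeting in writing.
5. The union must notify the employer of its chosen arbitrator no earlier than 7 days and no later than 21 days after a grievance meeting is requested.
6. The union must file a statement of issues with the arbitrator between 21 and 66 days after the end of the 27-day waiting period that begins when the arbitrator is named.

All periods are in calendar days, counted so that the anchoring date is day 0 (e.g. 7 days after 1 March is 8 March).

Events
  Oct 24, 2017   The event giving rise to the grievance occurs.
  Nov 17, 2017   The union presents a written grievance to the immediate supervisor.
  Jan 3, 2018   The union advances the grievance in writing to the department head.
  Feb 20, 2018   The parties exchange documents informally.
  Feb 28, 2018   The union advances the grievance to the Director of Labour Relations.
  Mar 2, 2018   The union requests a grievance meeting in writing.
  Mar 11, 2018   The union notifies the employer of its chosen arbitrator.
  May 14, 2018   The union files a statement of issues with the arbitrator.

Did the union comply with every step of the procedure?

Step 1 — counting 20 days from Oct 24, 2017 (when the grieved event occurs) gives a deadline of Nov 13, 2017; Nov 17, 2017 misses that deadline by 4 days.

No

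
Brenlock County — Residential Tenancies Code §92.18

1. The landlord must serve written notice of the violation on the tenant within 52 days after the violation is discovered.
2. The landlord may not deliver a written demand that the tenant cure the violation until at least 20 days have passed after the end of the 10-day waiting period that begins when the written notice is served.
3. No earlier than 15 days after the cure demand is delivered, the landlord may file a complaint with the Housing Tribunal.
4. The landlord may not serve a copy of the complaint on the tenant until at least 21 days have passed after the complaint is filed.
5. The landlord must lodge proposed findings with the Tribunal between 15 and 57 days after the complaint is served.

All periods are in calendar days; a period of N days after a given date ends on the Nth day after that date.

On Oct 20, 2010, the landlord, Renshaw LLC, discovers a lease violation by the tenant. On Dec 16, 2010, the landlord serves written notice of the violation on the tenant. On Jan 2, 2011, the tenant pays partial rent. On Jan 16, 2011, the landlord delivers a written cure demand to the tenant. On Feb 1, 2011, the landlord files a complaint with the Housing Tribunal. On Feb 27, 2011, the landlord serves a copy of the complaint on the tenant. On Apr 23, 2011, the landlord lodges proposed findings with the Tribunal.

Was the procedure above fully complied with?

No

Step 1: 52 days after Oct 20, 2010 (when the violation is discovered) is Dec 11, 2010; not done until Dec 16, 2010, 5 days after the deadline.
The procedure was therefore not followed at step 1.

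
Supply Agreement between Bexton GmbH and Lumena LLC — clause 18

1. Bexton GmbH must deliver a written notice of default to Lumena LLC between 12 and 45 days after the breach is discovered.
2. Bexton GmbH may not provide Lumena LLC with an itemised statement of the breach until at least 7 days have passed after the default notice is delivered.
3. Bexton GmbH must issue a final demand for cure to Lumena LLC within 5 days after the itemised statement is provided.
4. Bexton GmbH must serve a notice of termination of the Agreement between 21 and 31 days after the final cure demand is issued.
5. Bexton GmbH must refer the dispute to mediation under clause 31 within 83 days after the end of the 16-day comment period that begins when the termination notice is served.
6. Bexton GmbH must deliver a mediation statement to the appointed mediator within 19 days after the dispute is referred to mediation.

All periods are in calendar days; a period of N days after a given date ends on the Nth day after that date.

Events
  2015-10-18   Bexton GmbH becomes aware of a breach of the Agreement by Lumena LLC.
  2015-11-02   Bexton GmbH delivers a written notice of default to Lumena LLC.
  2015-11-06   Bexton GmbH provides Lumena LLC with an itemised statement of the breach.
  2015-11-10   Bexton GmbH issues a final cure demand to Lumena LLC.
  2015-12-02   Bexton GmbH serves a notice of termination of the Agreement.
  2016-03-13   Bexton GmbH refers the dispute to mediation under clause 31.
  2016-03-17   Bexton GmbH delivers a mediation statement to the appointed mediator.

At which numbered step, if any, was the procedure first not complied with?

Step 1 — 12 and 45 days from 2015-10-18 (when the breach is discovered) are 2015-10-30 and 2015-12-02 respectively; done 2015-11-02, which is between those dates.
Step 2 — must wait 7 days from 2015-11-02 (when the default notice is delivered), so not before 2015-11-09; 2015-11-06 is 3 days before the earliest permitted date.
Later steps need not be reached.

Step 2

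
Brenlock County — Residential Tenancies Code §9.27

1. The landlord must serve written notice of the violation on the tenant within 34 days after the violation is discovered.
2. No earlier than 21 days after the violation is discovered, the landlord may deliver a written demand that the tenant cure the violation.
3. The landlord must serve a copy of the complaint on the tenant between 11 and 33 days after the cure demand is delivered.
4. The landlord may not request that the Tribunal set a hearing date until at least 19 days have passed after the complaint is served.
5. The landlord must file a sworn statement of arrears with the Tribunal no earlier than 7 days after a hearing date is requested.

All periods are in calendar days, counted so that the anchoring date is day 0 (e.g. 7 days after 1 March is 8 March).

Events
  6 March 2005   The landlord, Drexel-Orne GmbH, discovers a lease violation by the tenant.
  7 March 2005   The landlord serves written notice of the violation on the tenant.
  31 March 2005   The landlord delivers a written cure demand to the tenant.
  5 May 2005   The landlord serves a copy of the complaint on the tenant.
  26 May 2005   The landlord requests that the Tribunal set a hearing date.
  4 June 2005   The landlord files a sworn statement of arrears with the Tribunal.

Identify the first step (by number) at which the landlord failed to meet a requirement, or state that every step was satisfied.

(1) due by 6 March 2005 + 34 days = 9 April 2005; completed 7 March 2005, before the deadline.
(2) permitted from 6 March 2005 + 21 days = 27 March 2005 onward; done 31 March 2005, after the minimum wait.
(3) the permitted window runs from 31 March 2005 + 11 = 11 April 2005 to 31 March 2005 + 33 = 3 May 2005; done 5 May 2005 — 2 days after the window closed.

Step 3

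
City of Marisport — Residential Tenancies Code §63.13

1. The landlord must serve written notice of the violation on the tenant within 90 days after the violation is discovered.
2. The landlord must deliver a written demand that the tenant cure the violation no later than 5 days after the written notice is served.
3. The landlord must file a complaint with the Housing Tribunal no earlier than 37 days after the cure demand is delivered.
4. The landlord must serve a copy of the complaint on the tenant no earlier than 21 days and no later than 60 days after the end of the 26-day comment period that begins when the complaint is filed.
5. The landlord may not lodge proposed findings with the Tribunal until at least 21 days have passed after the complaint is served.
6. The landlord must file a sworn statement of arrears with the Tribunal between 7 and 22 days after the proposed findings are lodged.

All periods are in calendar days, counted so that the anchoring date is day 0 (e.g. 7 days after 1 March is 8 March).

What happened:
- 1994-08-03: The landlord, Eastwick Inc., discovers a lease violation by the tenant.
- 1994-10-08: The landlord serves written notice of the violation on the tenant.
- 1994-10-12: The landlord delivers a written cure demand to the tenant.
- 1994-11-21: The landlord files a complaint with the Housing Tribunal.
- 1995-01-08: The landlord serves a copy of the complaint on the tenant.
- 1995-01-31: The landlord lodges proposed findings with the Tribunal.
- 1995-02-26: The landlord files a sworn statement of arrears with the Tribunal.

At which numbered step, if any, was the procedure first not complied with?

Step 6

Step 1 — counting 90 days from 1994-08-03 (when the violation is discovered) gives a deadline of 1994-11-01; done 1994-10-08 — timely.
Step 2 — counting 5 days from 1994-10-08 (when the written notice is served) gives a deadline of 1994-10-13; 1994-10-12 is within that limit.
Step 3 — must wait 37 days from 1994-10-12 (when the cure demand is delivered), so not before 1994-11-18; 1994-11-21 is on or after that date.
Step 4 — 21 and 60 days from 1994-12-17 (end of the 26-day comment period, which began when the complaint is filed on 1994-11-21) are 1995-01-07 and 1995-02-15 respectively; done 1995-01-08, which is between those dates.
Step 5 — must wait 21 days from 1995-01-08 (when the complaint is served), so not before 1995-01-29; done 1995-01-31, after the minimum wait.
Step 6 — 7 and 22 days from 1995-01-31 (when the proposed findings are lodged) are 1995-02-07 and 1995-02-22 respectively; done 1995-02-26 — 4 days after the window closed.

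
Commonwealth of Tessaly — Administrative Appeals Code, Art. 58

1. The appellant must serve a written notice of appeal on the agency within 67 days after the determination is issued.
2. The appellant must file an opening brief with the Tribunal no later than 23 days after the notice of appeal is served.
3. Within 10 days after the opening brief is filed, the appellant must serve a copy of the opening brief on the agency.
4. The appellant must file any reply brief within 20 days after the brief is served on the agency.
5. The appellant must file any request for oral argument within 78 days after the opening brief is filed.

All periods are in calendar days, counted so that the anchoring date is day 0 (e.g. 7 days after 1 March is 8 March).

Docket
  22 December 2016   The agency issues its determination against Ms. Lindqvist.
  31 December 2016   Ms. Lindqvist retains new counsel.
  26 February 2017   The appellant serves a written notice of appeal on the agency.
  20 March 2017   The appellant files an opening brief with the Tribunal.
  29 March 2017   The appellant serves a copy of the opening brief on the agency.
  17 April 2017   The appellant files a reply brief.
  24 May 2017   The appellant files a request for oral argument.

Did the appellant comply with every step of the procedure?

Step 1 — counting 67 days from 22 December 2016 (when the determination is issued) gives a deadline of 27 February 2017; 26 February 2017 is within that limit.
Step 2 — counting 23 days from 26 February 2017 (when the notice of appeal is served) gives a deadline of 21 March 2017; completed 20 March 2017, before the deadline.
Step 3 — counting 10 days from 20 March 2017 (when the opening brief is filed) gives a deadline of 30 March 2017; 29 March 2017 is within that limit.
Step 4 — counting 20 days from 29 March 2017 (when the brief is served on the agency) gives a deadline of 18 April 2017; 17 April 2017 is within that limit.
Step 5 — counting 78 days from 20 March 2017 (when the opening brief is filed) gives a deadline of 6 June 2017; completed 24 May 2017, before the deadline.

Yes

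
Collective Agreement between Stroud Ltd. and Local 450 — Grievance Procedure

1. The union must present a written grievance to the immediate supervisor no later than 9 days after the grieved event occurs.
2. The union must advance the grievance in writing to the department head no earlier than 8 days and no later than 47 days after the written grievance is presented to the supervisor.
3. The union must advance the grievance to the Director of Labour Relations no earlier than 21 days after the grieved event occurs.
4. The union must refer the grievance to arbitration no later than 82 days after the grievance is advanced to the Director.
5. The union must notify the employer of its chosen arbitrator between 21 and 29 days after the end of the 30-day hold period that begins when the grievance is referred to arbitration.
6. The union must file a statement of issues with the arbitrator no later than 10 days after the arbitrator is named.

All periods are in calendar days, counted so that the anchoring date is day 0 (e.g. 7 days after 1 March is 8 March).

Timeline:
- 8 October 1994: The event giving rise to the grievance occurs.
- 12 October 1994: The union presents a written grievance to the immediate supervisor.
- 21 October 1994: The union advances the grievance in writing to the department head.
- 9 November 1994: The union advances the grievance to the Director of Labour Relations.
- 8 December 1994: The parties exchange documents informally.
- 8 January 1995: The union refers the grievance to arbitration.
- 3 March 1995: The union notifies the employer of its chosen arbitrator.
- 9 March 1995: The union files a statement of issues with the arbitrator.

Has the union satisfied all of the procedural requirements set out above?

Yes

Step 1: 9 days after 8 October 1994 (when the grieved event occurs) is 17 October 1994; 12 October 1994 is within that limit.
Step 2: the window is 8–47 days after 12 October 1994 (when the written grievance is presented to the supervisor), so 20 October 1994 through 28 November 1994; done 21 October 1994, which is between those dates.
Step 3: the earliest permitted date is 21 days after 8 October 1994 (when the grieved event occurs), i.e. 29 October 1994; 9 November 1994 is on or after that date.
Step 4: 82 days after 9 November 1994 (when the grievance is advanced to the Director) is 30 January 1995; completed 8 January 1995, before the deadline.
Step 5: the window is 21–29 days after 7 February 1995 (end of the 30-day hold period, which began when the grievance is referred to arbitration on 8 January 1995), so 28 February 1995 through 8 March 1995; done 3 March 1995, which is between those dates.
Step 6: 10 days after 3 March 1995 (when the arbitrator is named) is 13 March 1995; 9 March 1995 is within that limit.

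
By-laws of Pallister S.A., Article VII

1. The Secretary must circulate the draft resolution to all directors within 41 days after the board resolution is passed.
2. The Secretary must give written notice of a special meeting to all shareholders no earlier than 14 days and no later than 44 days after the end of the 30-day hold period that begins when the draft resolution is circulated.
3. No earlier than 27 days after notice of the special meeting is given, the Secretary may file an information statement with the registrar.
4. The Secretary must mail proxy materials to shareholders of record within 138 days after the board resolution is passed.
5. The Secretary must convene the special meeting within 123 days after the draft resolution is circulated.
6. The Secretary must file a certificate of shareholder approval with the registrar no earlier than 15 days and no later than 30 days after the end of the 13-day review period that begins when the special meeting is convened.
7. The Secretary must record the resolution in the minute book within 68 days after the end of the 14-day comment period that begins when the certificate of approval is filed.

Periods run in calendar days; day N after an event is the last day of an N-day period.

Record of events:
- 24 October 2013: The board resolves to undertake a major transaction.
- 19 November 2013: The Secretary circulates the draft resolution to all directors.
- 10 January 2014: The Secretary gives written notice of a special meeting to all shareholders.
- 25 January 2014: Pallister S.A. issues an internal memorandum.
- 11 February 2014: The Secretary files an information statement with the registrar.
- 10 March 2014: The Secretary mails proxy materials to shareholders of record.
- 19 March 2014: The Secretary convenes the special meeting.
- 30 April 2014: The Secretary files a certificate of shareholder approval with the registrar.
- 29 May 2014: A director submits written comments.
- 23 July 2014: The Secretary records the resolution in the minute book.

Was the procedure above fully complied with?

No

Step 1: 41 days after 24 October 2013 (when the board resolution is passed) is 4 December 2013; done 19 November 2013 — timely.
Step 2: the window is 14–44 days after 19 December 2013 (end of the 30-day hold period, which began when the draft resolution is circulated on 19 November 2013), so 2 January 2014 through 1 February 2014; done 10 January 2014 — within the window.
Step 3: the earliest permitted date is 27 days after 10 January 2014 (when notice of the special meeting is given), i.e. 6 February 2014; done 11 February 2014, after the minimum wait.
Step 4: 138 days after 24 October 2013 (when the board resolution is passed) is 11 March 2014; 10 March 2014 is within that limit.
Step 5: 123 days after 19 November 2013 (when the draft resolution is circulated) is 22 March 2014; done 19 March 2014 — timely.
Step 6: the window is 15–30 days after 1 April 2014 (end of the 13-day review period, which began when the special meeting is convened on 19 March 2014), so 16 April 2014 through 1 May 2014; done 30 April 2014, which is between those dates.
Step 7: 68 days after 14 May 2014 (end of the 14-day comment period, which began when the certificate of approval is filed on 30 April 2014) is 21 July 2014; done 23 July 2014 — 2 days late.
The procedure was therefore not followed at step 7.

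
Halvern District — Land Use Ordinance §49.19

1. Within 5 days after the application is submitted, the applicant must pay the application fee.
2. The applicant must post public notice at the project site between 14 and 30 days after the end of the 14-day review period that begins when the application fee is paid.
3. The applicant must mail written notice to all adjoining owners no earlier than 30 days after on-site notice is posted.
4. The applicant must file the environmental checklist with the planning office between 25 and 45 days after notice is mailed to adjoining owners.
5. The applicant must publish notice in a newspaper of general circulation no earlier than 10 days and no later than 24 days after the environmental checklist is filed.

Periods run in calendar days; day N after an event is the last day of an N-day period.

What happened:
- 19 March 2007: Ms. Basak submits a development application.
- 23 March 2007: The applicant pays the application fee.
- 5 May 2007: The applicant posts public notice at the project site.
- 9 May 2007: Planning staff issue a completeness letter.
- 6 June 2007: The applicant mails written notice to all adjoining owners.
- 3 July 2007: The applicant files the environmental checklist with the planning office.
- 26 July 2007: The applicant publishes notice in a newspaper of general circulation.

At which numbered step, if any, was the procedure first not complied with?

Step 1 — counting 5 days from 19 March 2007 (when the application is submitted) gives a deadline of 24 March 2007; done 23 March 2007 — timely.
Step 2 — 14 and 30 days from 6 April 2007 (end of the 14-day review period, which began when the application fee is paid on 23 March 2007) are 20 April 2007 and 6 May 2007 respectively; done 5 May 2007 — within the window.
Step 3 — must wait 30 days from 5 May 2007 (when on-site notice is posted), so not before 4 June 2007; done 6 June 2007, after the minimum wait.
Step 4 — 25 and 45 days from 6 June 2007 (when notice is mailed to adjoining owners) are 1 July 2007 and 21 July 2007 respectively; 3 July 2007 falls inside that range.
Step 5 — 10 and 24 days from 3 July 2007 (when the environmental checklist is filed) are 13 July 2007 and 27 July 2007 respectively; done 26 July 2007 — within the window.

None — every step was satisfied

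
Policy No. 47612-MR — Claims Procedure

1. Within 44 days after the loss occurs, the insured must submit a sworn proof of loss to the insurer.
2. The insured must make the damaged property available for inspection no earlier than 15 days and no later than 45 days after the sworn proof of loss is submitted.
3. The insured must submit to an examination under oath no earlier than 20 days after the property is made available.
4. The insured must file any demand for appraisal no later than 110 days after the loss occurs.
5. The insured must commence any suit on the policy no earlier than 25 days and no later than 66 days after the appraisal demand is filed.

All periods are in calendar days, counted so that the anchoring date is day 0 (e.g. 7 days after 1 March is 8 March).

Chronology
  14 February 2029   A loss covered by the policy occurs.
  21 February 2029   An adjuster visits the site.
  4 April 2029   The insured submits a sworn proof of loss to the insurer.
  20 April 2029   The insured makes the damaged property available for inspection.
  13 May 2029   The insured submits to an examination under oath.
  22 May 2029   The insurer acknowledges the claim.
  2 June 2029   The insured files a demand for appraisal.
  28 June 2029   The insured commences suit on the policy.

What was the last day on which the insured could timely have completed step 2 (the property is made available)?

Step 2 runs from 4 April 2029, when the sworn proof of loss is submitted. The window is 15–45 days after 4 April 2029; it closes on 19 May 2029.

19 May 2029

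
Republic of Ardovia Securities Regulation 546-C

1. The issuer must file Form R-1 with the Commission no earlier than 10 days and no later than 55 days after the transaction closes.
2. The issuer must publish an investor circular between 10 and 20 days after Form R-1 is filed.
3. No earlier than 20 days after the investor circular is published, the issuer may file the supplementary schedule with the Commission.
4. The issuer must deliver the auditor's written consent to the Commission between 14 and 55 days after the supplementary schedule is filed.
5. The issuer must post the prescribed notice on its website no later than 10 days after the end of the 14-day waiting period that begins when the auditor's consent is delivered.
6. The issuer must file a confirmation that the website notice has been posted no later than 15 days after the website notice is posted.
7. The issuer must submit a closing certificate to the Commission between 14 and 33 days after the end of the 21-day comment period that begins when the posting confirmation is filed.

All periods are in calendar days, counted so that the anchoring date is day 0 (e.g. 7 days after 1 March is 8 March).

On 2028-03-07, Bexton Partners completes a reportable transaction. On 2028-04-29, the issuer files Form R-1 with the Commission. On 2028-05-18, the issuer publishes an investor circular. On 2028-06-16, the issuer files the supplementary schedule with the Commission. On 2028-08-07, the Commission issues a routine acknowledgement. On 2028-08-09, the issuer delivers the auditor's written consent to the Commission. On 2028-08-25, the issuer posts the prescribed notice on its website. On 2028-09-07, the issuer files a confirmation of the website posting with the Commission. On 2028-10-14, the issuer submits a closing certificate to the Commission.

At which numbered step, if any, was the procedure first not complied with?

(1) the permitted window runs from 2028-03-07 + 10 = 2028-03-17 to 2028-03-07 + 55 = 2028-05-01; done 2028-04-29 — within the window.
(2) the permitted window runs from 2028-04-29 + 10 = 2028-05-09 to 2028-04-29 + 20 = 2028-05-19; done 2028-05-18 — within the window.
(3) permitted from 2028-05-18 + 20 days = 2028-06-07 onward; done 2028-06-16 — permitted.
(4) the permitted window runs from 2028-06-16 + 14 = 2028-06-30 to 2028-06-16 + 55 = 2028-08-10; done 2028-08-09, which is between those dates.
(5) due by 2028-08-23 + 10 days = 2028-09-02; completed 2028-08-25, before the deadline.
(6) due by 2028-08-25 + 15 days = 2028-09-09; completed 2028-09-07, before the deadline.
(7) the permitted window runs from 2028-09-28 + 14 = 2028-10-12 to 2028-09-28 + 33 = 2028-10-31; 2028-10-14 falls inside that range.

None — every step was satisfied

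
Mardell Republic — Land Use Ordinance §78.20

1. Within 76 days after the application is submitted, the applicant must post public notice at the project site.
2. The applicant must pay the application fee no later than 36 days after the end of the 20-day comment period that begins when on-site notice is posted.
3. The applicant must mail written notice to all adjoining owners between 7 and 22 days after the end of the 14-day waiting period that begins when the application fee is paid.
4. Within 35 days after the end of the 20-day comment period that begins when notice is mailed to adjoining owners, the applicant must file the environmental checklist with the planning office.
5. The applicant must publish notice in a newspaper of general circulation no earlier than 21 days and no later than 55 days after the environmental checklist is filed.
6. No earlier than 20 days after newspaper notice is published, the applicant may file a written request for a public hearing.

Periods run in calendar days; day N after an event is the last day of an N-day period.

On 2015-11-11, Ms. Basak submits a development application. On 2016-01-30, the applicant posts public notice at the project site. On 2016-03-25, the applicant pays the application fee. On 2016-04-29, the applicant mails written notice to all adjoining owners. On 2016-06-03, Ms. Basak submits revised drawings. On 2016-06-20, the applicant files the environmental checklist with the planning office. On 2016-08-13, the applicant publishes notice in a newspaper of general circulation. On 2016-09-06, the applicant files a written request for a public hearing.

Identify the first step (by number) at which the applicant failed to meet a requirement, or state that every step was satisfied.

(1) due by 2015-11-11 + 76 days = 2016-01-26; 2016-01-30 misses that deadline by 4 days.
The analysis stops there.

Step 1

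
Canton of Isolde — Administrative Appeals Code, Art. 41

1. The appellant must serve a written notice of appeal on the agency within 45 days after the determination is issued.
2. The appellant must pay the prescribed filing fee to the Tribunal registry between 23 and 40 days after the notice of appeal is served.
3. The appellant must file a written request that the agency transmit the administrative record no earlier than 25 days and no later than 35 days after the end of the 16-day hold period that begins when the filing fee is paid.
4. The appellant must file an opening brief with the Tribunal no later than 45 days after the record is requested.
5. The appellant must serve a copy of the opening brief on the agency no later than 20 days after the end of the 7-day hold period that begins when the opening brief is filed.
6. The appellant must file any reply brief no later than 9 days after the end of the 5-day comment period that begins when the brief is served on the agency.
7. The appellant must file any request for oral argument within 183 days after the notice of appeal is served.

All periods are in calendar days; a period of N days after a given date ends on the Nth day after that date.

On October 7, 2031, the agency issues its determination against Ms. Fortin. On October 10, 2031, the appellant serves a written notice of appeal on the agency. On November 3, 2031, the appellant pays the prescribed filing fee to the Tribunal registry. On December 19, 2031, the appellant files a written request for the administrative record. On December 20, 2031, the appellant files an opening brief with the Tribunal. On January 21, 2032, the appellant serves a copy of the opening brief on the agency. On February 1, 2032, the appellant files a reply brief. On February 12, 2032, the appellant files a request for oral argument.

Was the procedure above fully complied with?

No

Step 1: 45 days after October 7, 2031 (when the determination is issued) is November 21, 2031; October 10, 2031 is within that limit.
Step 2: the window is 23–40 days after October 10, 2031 (when the notice of appeal is served), so November 2, 2031 through November 19, 2031; done November 3, 2031, which is between those dates.
Step 3: the window is 25–35 days after November 19, 2031 (end of the 16-day hold period, which began when the filing fee is paid on November 3, 2031), so December 14, 2031 through December 24, 2031; done December 19, 2031, which is between those dates.
Step 4: 45 days after December 19, 2031 (when the record is requested) is February 2, 2032; December 20, 2031 is within that limit.
Step 5: 20 days after December 27, 2031 (end of the 7-day hold period, which began when the opening brief is filed on December 20, 2031) is January 16, 2032; not done until January 21, 2032, 5 days after the deadline.
The analysis stops there.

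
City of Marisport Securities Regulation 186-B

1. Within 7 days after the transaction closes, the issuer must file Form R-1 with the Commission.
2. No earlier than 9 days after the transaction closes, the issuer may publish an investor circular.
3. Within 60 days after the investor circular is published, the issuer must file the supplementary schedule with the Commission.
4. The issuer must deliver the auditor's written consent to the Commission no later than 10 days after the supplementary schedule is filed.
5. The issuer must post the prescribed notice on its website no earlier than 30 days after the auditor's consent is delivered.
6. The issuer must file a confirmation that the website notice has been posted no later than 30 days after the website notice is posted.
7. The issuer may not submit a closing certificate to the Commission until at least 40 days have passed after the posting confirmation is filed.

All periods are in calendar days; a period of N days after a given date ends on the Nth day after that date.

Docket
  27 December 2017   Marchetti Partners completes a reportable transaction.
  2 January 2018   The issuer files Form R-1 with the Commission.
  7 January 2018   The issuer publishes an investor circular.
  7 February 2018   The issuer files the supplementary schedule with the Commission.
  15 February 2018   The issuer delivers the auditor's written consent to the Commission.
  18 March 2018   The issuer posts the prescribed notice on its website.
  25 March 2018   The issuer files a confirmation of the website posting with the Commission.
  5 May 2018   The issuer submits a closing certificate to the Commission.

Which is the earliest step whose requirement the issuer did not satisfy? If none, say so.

None — every step was satisfied

(1) due by 27 December 2017 + 7 days = 3 January 2018; completed 2 January 2018, before the deadline.
(2) permitted from 27 December 2017 + 9 days = 5 January 2018 onward; done 7 January 2018 — permitted.
(3) due by 7 January 2018 + 60 days = 8 March 2018; 7 February 2018 is within that limit.
(4) due by 7 February 2018 + 10 days = 17 February 2018; 15 February 2018 is within that limit.
(5) permitted from 15 February 2018 + 30 days = 17 March 2018 onward; 18 March 2018 is on or after that date.
(6) due by 18 March 2018 + 30 days = 17 April 2018; completed 25 March 2018, before the deadline.
(7) permitted from 25 March 2018 + 40 days = 4 May 2018 onward; done 5 May 2018, after the minimum wait.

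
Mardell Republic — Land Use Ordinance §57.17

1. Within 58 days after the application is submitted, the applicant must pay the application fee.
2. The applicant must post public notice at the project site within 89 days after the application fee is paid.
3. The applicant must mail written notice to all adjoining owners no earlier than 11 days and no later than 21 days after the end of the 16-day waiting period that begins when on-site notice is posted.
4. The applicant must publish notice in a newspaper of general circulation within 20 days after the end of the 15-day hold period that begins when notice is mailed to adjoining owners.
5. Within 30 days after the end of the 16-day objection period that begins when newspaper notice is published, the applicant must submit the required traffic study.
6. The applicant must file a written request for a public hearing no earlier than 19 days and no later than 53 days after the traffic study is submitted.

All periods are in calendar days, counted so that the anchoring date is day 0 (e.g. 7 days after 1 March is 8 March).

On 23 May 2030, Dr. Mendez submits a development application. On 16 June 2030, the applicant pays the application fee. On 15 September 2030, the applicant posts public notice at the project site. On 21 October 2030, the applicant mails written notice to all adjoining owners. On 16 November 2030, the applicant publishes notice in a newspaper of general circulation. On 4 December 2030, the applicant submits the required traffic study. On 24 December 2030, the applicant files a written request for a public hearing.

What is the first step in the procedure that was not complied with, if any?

Step 1: 58 days after 23 May 2030 (when the application is submitted) is 20 July 2030; 16 June 2030 is within that limit.
Step 2: 89 days after 16 June 2030 (when the application fee is paid) is 13 September 2030; not done until 15 September 2030, 2 days after the deadline.
The analysis stops there.

Step 2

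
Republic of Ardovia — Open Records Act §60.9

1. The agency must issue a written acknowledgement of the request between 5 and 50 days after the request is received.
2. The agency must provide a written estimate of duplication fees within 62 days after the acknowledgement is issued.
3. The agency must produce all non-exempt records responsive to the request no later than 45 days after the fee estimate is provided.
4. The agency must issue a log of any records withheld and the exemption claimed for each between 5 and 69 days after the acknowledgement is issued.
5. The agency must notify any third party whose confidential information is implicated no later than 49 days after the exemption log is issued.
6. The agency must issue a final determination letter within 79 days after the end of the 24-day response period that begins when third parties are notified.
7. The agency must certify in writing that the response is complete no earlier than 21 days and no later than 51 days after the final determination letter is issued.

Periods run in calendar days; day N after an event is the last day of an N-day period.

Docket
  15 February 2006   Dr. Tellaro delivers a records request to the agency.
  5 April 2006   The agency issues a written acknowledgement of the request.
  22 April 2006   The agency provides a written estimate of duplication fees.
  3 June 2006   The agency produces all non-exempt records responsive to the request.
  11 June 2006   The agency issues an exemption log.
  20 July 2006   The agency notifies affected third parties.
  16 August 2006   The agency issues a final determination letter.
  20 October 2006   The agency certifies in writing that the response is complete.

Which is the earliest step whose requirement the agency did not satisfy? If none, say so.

Step 7

(1) the permitted window runs from 15 February 2006 + 5 = 20 February 2006 to 15 February 2006 + 50 = 6 April 2006; 5 April 2006 falls inside that range.
(2) due by 5 April 2006 + 62 days = 6 June 2006; done 22 April 2006 — timely.
(3) due by 22 April 2006 + 45 days = 6 June 2006; 3 June 2006 is within that limit.
(4) the permitted window runs from 5 April 2006 + 5 = 10 April 2006 to 5 April 2006 + 69 = 13 June 2006; done 11 June 2006 — within the window.
(5) due by 11 June 2006 + 49 days = 30 July 2006; done 20 July 2006 — timely.
(6) due by 13 August 2006 + 79 days = 31 October 2006; done 16 August 2006 — timely.
(7) the permitted window runs from 16 August 2006 + 21 = 6 September 2006 to 16 August 2006 + 51 = 6 October 2006; done 20 October 2006 — 14 days after the window closed.
No need to go further; step 7 was not satisfied.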